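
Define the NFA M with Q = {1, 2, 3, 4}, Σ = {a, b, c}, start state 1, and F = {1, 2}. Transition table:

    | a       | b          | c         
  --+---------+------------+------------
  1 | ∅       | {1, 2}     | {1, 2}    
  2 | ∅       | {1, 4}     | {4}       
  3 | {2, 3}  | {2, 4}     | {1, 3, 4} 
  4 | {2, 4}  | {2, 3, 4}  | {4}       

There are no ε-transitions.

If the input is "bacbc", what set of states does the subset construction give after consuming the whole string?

∅

Start in {1}.
Read 'b': {1} → {1, 2}.
Read 'a': {1, 2} → ∅.
The set is empty and remains empty for the remaining 3 symbols.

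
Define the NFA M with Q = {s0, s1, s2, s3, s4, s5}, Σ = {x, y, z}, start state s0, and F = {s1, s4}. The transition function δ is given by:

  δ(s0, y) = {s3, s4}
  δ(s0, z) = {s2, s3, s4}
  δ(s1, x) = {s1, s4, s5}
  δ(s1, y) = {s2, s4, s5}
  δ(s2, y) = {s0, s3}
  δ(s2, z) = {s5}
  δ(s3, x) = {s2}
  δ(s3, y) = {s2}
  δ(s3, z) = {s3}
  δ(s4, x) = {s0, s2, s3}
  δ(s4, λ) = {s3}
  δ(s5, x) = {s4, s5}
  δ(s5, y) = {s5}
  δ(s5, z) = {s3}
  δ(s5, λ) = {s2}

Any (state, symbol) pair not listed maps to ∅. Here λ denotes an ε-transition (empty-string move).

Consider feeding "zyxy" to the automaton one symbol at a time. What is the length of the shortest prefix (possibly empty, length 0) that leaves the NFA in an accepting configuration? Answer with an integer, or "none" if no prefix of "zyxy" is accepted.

Start in {s0}.
Read 'z': {s0} → {s2, s3, s4}.
None of the earlier sets intersect F, but {s2, s3, s4} does.

1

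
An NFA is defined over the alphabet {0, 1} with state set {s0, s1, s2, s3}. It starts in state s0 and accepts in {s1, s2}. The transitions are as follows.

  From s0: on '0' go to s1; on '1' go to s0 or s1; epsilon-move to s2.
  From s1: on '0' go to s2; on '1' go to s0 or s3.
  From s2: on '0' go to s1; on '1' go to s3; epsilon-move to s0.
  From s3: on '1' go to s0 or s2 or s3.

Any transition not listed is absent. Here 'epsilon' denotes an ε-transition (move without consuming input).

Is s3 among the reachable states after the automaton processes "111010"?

Start: ε-closure({s0}) = {s0, s2}.
Read '1': s0→{s0, s1}, s2→{s3}; union {s0, s1, s3}; ε-closure = {s0, s1, s2, s3}.
Read '1': s0→{s0, s1}, s1→{s0, s3}, s2→{s3}, s3→{s0, s2, s3}; now {s0, s1, s2, s3}.
Read '1': s0→{s0, s1}, s1→{s0, s3}, s2→{s3}, s3→{s0, s2, s3}; now {s0, s1, s2, s3}.
Read '0': s0→{s1}, s1→{s2}, s2→{s1}, s3→∅; union {s1, s2}; ε-closure = {s0, s1, s2}.
Read '1': s0→{s0, s1}, s1→{s0, s3}, s2→{s3}; union {s0, s1, s3}; ε-closure = {s0, s1, s2, s3}.
Read '0': s0→{s1}, s1→{s2}, s2→{s1}, s3→∅; union {s1, s2}; ε-closure = {s0, s1, s2}.
State s3 is not in {s0, s1, s2}.

No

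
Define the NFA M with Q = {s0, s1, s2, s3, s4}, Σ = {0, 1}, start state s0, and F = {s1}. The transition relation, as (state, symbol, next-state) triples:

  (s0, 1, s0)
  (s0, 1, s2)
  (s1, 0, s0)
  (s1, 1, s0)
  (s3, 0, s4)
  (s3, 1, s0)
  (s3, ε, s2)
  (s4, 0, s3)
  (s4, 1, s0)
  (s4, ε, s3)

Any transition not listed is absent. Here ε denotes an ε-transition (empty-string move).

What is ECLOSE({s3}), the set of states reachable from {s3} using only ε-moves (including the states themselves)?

{s2, s3}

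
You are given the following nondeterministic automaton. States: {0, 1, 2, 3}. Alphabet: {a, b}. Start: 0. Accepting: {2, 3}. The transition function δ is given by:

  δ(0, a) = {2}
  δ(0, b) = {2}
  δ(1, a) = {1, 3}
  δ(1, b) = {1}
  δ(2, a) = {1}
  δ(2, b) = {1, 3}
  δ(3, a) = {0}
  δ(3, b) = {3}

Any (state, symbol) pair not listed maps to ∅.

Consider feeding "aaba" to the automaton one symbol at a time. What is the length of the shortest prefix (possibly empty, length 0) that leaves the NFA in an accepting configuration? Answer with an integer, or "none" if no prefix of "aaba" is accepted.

Start in {0}.
Read 'a': 0→{2}; now {2}.
None of the earlier sets intersect F, but {2} does.

1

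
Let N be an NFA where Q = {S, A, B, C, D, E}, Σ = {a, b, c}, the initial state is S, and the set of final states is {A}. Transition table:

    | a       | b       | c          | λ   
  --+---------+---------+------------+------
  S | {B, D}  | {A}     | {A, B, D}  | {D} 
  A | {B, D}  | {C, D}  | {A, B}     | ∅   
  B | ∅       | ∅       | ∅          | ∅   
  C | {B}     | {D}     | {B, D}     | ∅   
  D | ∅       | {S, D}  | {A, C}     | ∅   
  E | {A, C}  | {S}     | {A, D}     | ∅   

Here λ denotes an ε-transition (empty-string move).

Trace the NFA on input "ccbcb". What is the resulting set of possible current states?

{S, C, D}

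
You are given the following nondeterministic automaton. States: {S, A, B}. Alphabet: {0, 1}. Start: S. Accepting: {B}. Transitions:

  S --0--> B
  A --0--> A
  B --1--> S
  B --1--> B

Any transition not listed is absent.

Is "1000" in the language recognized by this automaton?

No

Start in {S}.
Read '1': S→∅; now ∅.
The set is empty and remains empty for the remaining 3 symbols.
The final set ∅ contains no accepting state.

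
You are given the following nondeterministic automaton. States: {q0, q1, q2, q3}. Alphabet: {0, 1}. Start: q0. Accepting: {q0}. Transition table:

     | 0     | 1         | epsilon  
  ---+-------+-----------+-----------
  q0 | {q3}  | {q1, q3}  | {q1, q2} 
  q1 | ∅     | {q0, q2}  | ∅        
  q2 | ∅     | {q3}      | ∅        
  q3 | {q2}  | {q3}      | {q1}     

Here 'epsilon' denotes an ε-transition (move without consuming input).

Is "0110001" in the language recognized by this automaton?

Start: ε-closure({q0}) = {q0, q1, q2}.
Read '0': {q0, q1, q2} → {q1, q3}.
Read '1': {q1, q3} → {q0, q1, q2, q3}.
Read '1': {q0, q1, q2, q3} → {q0, q1, q2, q3}.
Read '0': {q0, q1, q2, q3} → {q1, q2, q3}.
Read '0': {q1, q2, q3} → {q2}.
Read '0': {q2} → ∅.
The set is empty and remains empty for the remaining 1 symbol.
The final set ∅ contains no accepting state.

No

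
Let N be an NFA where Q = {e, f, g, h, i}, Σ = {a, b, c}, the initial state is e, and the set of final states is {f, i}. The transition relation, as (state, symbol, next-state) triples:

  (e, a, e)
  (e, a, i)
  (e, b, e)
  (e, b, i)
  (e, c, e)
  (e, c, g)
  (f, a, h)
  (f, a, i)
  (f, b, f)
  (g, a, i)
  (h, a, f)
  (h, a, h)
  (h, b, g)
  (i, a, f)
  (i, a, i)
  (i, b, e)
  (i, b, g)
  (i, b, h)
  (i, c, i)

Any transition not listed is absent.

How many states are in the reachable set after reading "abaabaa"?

4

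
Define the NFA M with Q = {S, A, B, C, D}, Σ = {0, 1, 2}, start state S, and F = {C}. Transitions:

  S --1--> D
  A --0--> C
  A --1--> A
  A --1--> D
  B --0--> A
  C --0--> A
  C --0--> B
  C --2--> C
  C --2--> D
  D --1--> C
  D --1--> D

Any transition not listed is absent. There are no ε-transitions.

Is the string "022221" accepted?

No

Start in {S}.
Read '0': {S} → ∅.
The set is empty and remains empty for the remaining 5 symbols.
The final set ∅ contains no accepting state.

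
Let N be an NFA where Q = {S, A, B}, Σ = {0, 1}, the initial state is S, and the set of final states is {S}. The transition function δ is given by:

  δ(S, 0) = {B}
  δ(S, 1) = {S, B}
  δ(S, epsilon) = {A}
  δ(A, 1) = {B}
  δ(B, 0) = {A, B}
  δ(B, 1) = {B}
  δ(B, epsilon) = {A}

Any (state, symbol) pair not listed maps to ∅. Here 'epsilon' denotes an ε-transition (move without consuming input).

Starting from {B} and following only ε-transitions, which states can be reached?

Begin with {B}.
ε-move B → A; add A.

{A, B}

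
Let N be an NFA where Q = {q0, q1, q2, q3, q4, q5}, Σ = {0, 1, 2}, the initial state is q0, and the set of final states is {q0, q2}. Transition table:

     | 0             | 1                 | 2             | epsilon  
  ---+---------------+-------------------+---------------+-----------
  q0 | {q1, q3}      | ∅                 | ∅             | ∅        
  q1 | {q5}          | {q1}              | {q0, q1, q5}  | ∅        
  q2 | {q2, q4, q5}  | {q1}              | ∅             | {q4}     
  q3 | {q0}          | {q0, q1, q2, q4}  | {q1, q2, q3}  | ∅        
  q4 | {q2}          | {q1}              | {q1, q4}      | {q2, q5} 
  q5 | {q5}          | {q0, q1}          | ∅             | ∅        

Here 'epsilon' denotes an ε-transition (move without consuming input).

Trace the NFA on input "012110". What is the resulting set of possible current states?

Start in {q0}.
Read '0': {q0} → {q1, q3}.
Read '1': {q1, q3} → {q0, q1, q2, q4, q5}.
Read '2': {q0, q1, q2, q4, q5} → {q0, q1, q2, q4, q5}.
Read '1': {q0, q1, q2, q4, q5} → {q0, q1}.
Read '1': {q0, q1} → {q1}.
Read '0': {q1} → {q5}.

{q5}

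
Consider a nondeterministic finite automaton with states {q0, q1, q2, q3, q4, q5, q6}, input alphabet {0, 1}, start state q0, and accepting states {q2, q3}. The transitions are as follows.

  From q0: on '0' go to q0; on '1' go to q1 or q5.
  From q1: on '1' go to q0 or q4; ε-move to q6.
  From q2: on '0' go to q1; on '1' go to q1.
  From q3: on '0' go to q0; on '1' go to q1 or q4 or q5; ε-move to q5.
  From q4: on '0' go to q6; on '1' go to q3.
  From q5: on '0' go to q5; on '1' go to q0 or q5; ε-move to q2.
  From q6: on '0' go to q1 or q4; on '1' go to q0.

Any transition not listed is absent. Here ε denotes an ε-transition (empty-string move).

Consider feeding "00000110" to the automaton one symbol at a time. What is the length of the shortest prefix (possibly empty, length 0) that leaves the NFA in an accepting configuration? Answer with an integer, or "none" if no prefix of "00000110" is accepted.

6

Start in {q0}.
Read '0': {q0} → {q0}.
Read '0': {q0} → {q0}.
Read '0': {q0} → {q0}.
Read '0': {q0} → {q0}.
Read '0': {q0} → {q0}.
Read '1': {q0} → {q1, q2, q5, q6}.
None of the earlier sets intersect F, but {q1, q2, q5, q6} does.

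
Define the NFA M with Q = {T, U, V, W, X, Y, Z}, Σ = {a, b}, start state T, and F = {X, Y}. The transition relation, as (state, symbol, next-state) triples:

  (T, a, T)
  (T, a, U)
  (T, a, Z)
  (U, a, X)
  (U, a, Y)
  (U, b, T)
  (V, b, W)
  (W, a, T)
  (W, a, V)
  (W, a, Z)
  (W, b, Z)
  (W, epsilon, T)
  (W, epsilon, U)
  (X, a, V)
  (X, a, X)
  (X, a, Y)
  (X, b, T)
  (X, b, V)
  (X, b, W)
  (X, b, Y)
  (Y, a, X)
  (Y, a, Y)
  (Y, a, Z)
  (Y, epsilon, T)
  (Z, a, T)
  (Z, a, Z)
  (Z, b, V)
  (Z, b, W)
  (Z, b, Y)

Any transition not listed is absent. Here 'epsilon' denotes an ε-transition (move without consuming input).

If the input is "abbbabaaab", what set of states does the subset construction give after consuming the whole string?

Start in {T}.
Read 'a': {T} → {T, U, Z}.
Read 'b': {T, U, Z} → {T, U, V, W, Y}.
Read 'b': {T, U, V, W, Y} → {T, U, W, Z}.
Read 'b': {T, U, W, Z} → {T, U, V, W, Y, Z}.
Read 'a': {T, U, V, W, Y, Z} → {T, U, V, X, Y, Z}.
Read 'b': {T, U, V, X, Y, Z} → {T, U, V, W, Y}.
Read 'a': {T, U, V, W, Y} → {T, U, V, X, Y, Z}.
Read 'a': {T, U, V, X, Y, Z} → {T, U, V, X, Y, Z}.
Read 'a': {T, U, V, X, Y, Z} → {T, U, V, X, Y, Z}.
Read 'b': {T, U, V, X, Y, Z} → {T, U, V, W, Y}.

{T, U, V, W, Y}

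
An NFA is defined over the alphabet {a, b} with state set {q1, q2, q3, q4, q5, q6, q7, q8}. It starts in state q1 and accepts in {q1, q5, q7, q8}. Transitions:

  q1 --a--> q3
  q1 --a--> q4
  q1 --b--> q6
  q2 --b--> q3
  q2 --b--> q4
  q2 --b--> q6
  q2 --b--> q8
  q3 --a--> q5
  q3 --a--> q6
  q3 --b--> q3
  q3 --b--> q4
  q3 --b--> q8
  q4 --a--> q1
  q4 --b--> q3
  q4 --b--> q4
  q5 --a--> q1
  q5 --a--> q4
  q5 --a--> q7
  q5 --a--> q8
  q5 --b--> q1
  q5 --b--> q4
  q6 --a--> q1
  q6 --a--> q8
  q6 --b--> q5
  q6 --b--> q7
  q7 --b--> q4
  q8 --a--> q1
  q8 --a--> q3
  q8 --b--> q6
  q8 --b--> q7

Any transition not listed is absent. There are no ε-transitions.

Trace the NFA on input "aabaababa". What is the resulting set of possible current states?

Start in {q1}.
Read 'a': {q1} → {q3, q4}.
Read 'a': {q3, q4} → {q1, q5, q6}.
Read 'b': {q1, q5, q6} → {q1, q4, q5, q6, q7}.
Read 'a': {q1, q4, q5, q6, q7} → {q1, q3, q4, q7, q8}.
Read 'a': {q1, q3, q4, q7, q8} → {q1, q3, q4, q5, q6}.
Read 'b': {q1, q3, q4, q5, q6} → {q1, q3, q4, q5, q6, q7, q8}.
Read 'a': {q1, q3, q4, q5, q6, q7, q8} → {q1, q3, q4, q5, q6, q7, q8}.
Read 'b': {q1, q3, q4, q5, q6, q7, q8} → {q1, q3, q4, q5, q6, q7, q8}.
Read 'a': {q1, q3, q4, q5, q6, q7, q8} → {q1, q3, q4, q5, q6, q7, q8}.

{q1, q3, q4, q5, q6, q7, q8}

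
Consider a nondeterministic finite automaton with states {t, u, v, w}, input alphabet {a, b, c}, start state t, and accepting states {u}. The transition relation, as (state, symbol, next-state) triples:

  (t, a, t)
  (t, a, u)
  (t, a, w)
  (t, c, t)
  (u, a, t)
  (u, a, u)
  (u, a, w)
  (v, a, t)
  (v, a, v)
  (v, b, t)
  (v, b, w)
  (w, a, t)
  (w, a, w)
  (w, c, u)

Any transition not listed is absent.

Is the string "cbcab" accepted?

Start in {t}.
Read 'c': {t} → {t}.
Read 'b': {t} → ∅.
The set is empty and remains empty for the remaining 3 symbols.
The final set ∅ contains no accepting state.

No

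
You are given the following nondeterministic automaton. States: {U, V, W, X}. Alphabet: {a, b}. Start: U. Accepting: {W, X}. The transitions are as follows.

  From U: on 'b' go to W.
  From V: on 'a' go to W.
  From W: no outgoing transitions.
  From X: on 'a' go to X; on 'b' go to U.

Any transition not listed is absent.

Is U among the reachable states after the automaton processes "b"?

No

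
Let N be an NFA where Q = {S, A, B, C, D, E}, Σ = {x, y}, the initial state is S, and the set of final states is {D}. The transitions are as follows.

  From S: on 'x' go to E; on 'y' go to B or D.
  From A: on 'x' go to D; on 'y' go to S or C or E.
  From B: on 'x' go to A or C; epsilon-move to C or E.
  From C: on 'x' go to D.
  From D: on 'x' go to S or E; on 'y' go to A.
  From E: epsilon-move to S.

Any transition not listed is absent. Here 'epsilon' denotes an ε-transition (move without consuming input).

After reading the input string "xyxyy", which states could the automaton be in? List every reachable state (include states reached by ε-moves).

{S, A, B, C, D, E}

Start in {S}.
Read 'x': S→{E}; union {E}; ε-closure = {S, E}.
Read 'y': S→{B, D}, E→∅; union {B, D}; ε-closure = {S, B, C, D, E}.
Read 'x': S→{E}, B→{A, C}, C→{D}, D→{S, E}, E→∅; now {S, A, C, D, E}.
Read 'y': S→{B, D}, A→{S, C, E}, C→∅, D→{A}, E→∅; now {S, A, B, C, D, E}.
Read 'y': S→{B, D}, A→{S, C, E}, B→∅, C→∅, D→{A}, E→∅; now {S, A, B, C, D, E}.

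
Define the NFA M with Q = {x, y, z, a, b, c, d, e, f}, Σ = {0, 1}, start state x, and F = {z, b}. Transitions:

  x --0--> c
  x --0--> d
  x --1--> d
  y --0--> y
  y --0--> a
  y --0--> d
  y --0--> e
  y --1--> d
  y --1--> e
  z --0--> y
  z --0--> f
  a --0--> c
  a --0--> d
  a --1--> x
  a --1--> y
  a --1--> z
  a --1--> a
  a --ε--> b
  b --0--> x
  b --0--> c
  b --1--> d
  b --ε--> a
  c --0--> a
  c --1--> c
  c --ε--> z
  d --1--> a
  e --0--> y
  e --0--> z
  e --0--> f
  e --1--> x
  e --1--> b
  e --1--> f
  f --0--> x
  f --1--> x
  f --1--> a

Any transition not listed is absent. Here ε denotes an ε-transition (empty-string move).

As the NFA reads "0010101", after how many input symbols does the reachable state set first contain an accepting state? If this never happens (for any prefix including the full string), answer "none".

Start in {x}.
Read '0': x→{c, d}; union {c, d}; ε-closure = {z, c, d}.
None of the earlier sets intersect F, but {z, c, d} does.

1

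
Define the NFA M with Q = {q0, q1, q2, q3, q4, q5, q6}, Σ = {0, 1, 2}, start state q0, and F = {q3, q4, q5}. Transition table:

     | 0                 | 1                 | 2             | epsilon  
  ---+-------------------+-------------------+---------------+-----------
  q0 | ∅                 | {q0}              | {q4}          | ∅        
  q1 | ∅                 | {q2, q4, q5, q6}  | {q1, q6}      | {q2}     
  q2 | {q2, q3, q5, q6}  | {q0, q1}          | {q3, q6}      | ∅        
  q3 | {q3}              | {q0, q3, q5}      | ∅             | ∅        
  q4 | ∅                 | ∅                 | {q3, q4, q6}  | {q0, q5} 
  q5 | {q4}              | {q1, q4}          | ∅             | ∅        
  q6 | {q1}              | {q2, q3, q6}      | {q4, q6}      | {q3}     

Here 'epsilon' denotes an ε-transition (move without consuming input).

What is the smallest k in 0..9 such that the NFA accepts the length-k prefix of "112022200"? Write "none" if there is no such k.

3

Start in {q0}.
Read '1': {q0} → {q0}.
Read '1': {q0} → {q0}.
Read '2': {q0} → {q0, q4, q5}.
None of the earlier sets intersect F, but {q0, q4, q5} does.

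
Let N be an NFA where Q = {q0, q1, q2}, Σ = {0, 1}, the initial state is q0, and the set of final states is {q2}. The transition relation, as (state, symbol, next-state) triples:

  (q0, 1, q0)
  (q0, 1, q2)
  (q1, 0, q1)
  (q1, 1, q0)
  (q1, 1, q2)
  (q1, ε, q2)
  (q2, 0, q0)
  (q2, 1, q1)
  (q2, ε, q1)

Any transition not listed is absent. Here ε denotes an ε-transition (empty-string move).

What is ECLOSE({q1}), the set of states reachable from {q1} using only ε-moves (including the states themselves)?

Begin with {q1}.
ε-move q1 → q2; add q2.

{q1, q2}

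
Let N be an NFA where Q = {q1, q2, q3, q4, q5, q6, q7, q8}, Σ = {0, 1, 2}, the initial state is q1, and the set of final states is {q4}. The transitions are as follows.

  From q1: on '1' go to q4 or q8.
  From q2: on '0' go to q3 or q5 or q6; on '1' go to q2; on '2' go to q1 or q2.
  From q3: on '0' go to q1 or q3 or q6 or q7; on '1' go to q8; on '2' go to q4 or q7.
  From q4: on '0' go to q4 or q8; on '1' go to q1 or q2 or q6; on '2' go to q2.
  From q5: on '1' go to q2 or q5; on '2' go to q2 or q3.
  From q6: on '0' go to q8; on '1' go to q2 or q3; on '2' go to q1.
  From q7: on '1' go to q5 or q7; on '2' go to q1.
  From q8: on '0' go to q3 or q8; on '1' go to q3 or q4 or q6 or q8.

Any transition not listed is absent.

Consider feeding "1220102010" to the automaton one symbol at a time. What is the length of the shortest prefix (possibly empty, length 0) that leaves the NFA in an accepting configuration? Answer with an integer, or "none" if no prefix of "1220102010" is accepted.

1

Start in {q1}.
Read '1': {q1} → {q4, q8}.
None of the earlier sets intersect F, but {q4, q8} does.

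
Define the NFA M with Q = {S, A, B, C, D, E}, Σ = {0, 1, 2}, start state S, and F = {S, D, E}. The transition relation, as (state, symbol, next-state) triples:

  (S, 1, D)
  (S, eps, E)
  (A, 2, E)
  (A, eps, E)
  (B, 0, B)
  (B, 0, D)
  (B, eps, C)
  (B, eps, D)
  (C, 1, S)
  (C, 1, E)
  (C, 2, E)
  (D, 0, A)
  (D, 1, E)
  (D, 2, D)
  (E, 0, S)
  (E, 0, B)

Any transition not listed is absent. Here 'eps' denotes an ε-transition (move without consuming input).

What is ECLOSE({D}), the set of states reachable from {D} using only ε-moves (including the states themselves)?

Begin with {D}.
No ε-moves leave this set, so the closure equals the set itself.

{D}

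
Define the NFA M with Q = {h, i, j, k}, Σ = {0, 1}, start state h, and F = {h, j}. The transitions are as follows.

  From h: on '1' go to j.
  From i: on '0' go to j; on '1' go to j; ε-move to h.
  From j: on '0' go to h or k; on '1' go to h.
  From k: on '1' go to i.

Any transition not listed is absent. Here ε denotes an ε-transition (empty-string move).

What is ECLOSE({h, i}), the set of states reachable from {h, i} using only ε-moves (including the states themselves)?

{h, i}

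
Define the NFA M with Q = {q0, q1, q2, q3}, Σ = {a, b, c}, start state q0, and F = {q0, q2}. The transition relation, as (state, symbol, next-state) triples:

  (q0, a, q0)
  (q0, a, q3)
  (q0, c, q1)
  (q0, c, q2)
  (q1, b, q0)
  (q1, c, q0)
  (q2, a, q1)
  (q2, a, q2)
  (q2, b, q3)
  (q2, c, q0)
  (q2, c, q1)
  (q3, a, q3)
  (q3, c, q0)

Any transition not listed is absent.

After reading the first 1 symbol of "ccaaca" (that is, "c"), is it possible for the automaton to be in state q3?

No

Start in {q0}.
Read 'c': {q0} → {q1, q2}.
State q3 is not in {q1, q2}.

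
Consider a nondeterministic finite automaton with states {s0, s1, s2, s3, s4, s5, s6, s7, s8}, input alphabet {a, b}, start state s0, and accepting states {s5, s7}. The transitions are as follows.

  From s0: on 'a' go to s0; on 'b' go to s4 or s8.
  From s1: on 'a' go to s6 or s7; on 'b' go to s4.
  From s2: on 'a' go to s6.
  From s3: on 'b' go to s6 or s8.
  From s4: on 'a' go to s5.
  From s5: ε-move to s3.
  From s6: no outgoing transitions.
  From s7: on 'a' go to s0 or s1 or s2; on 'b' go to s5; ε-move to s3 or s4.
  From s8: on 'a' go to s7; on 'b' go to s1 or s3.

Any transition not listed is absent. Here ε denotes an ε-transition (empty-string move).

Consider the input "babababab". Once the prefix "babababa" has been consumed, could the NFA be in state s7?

Start in {s0}.
Read 'b': s0→{s4, s8}; now {s4, s8}.
Read 'a': s4→{s5}, s8→{s7}; union {s5, s7}; ε-closure = {s3, s4, s5, s7}.
Read 'b': s3→{s6, s8}, s4→∅, s5→∅, s7→{s5}; union {s5, s6, s8}; ε-closure = {s3, s5, s6, s8}.
Read 'a': s3→∅, s5→∅, s6→∅, s8→{s7}; union {s7}; ε-closure = {s3, s4, s7}.
Read 'b': s3→{s6, s8}, s4→∅, s7→{s5}; union {s5, s6, s8}; ε-closure = {s3, s5, s6, s8}.
Read 'a': s3→∅, s5→∅, s6→∅, s8→{s7}; union {s7}; ε-closure = {s3, s4, s7}.
Read 'b': s3→{s6, s8}, s4→∅, s7→{s5}; union {s5, s6, s8}; ε-closure = {s3, s5, s6, s8}.
Read 'a': s3→∅, s5→∅, s6→∅, s8→{s7}; union {s7}; ε-closure = {s3, s4, s7}.
State s7 is in {s3, s4, s7}.

Yes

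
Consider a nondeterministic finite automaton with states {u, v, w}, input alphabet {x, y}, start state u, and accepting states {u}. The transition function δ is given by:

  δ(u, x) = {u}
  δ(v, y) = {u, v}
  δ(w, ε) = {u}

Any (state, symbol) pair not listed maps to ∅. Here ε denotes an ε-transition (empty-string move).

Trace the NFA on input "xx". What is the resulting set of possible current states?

Start in {u}.
Read 'x': u→{u}; now {u}.
Read 'x': u→{u}; now {u}.

{u}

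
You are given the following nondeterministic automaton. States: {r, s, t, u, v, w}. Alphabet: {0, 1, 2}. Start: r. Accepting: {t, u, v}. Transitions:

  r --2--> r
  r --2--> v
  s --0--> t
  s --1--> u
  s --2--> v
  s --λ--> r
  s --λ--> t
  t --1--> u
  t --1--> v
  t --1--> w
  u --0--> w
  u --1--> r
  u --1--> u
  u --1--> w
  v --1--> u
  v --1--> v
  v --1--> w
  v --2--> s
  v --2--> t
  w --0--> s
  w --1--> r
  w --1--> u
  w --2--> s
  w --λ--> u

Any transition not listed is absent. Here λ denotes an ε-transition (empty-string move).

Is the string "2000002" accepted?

No

Start in {r}.
Read '2': r→{r, v}; now {r, v}.
Read '0': r→∅, v→∅; now ∅.
The set is empty and remains empty for the remaining 5 symbols.
The final set ∅ contains no accepting state.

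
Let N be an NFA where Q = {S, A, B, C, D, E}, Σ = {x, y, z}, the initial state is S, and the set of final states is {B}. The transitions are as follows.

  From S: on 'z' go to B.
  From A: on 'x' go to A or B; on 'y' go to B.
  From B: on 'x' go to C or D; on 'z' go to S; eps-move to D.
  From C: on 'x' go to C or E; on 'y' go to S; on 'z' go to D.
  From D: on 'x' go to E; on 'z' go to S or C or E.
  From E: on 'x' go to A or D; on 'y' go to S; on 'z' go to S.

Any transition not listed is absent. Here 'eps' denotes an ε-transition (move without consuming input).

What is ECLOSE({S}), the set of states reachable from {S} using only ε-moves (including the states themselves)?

{S}

Begin with {S}.
No ε-moves leave this set, so the closure equals the set itself.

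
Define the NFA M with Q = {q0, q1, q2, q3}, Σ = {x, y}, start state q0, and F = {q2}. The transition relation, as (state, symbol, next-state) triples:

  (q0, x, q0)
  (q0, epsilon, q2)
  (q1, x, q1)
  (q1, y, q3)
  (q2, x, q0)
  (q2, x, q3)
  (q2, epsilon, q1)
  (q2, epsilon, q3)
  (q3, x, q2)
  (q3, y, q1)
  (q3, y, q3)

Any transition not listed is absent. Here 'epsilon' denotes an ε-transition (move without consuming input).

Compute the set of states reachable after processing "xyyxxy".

{q1, q3}

Start: ε-closure({q0}) = {q0, q1, q2, q3}.
Read 'x': {q0, q1, q2, q3} → {q0, q1, q2, q3}.
Read 'y': {q0, q1, q2, q3} → {q1, q3}.
Read 'y': {q1, q3} → {q1, q3}.
Read 'x': {q1, q3} → {q1, q2, q3}.
Read 'x': {q1, q2, q3} → {q0, q1, q2, q3}.
Read 'y': {q0, q1, q2, q3} → {q1, q3}.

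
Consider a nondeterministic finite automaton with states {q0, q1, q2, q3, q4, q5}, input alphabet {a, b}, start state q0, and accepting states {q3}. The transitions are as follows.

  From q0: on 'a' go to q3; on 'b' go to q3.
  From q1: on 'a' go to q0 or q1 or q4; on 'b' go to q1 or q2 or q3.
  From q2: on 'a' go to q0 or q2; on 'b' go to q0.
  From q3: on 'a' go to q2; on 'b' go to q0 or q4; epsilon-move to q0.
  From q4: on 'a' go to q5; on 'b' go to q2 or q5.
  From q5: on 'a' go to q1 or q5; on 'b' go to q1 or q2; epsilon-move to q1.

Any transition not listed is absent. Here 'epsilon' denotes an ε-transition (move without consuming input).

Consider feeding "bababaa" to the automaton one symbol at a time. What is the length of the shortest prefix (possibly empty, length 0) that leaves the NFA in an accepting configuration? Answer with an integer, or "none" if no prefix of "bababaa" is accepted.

Start in {q0}.
Read 'b': q0→{q3}; union {q3}; ε-closure = {q0, q3}.
None of the earlier sets intersect F, but {q0, q3} does.

1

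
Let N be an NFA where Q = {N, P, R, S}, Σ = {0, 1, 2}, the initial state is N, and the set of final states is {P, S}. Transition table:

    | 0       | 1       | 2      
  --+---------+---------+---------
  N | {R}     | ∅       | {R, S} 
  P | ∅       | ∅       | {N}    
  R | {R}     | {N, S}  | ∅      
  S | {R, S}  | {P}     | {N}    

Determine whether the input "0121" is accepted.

Yes

Start in {N}.
Read '0': N→{R}; now {R}.
Read '1': R→{N, S}; now {N, S}.
Read '2': N→{R, S}, S→{N}; now {N, R, S}.
Read '1': N→∅, R→{N, S}, S→{P}; now {N, P, S}.
The final set {N, P, S} contains the accepting states P, S.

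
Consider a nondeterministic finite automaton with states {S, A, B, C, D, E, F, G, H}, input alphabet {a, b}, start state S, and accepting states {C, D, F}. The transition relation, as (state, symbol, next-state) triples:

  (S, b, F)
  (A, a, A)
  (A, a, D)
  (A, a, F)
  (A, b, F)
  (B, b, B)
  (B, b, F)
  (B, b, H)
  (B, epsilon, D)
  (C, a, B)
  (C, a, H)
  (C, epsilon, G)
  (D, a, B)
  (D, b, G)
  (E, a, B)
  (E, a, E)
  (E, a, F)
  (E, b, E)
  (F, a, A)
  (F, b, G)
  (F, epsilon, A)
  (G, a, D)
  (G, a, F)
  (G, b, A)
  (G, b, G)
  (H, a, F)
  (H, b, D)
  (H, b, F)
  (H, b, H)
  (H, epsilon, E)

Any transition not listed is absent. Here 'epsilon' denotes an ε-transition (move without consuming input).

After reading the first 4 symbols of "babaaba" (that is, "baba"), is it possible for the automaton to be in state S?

No

Start in {S}.
Read 'b': S→{F}; union {F}; ε-closure = {A, F}.
Read 'a': A→{A, D, F}, F→{A}; now {A, D, F}.
Read 'b': A→{F}, D→{G}, F→{G}; union {F, G}; ε-closure = {A, F, G}.
Read 'a': A→{A, D, F}, F→{A}, G→{D, F}; now {A, D, F}.
State S is not in {A, D, F}.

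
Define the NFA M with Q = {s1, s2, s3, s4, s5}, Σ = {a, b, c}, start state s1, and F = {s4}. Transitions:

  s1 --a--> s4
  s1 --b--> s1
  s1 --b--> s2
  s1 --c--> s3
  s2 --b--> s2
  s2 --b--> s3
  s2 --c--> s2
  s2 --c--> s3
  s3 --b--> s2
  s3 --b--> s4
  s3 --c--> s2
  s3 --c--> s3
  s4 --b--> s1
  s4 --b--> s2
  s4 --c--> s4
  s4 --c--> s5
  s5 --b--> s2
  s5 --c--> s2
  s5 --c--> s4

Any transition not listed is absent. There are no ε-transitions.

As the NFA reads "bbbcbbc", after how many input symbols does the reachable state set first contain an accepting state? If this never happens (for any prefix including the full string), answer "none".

Start in {s1}.
Read 'b': {s1} → {s1, s2}.
Read 'b': {s1, s2} → {s1, s2, s3}.
Read 'b': {s1, s2, s3} → {s1, s2, s3, s4}.
None of the earlier sets intersect F, but {s1, s2, s3, s4} does.

3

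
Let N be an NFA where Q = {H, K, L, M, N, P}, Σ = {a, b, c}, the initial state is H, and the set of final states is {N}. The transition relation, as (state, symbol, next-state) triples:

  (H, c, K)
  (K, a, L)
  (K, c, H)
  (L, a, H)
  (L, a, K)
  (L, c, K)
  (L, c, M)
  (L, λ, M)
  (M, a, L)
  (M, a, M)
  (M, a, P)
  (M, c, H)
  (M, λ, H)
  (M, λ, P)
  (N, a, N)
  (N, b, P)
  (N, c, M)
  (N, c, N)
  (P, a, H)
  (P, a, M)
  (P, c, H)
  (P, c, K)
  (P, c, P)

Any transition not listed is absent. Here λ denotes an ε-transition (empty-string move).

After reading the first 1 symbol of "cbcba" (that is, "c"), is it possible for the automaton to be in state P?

Start in {H}.
Read 'c': H→{K}; now {K}.
State P is not in {K}.

No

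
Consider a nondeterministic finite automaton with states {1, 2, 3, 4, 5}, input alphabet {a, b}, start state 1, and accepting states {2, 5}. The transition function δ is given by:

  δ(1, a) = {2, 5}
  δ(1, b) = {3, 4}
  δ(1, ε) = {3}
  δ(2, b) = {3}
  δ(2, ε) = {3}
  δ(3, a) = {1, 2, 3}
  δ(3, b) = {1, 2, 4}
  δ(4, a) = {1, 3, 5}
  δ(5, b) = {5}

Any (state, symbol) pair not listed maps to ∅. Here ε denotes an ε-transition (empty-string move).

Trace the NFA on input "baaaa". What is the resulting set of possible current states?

Start: ε-closure({1}) = {1, 3}.
Read 'b': 1→{3, 4}, 3→{1, 2, 4}; now {1, 2, 3, 4}.
Read 'a': 1→{2, 5}, 2→∅, 3→{1, 2, 3}, 4→{1, 3, 5}; now {1, 2, 3, 5}.
Read 'a': 1→{2, 5}, 2→∅, 3→{1, 2, 3}, 5→∅; now {1, 2, 3, 5}.
Read 'a': 1→{2, 5}, 2→∅, 3→{1, 2, 3}, 5→∅; now {1, 2, 3, 5}.
Read 'a': 1→{2, 5}, 2→∅, 3→{1, 2, 3}, 5→∅; now {1, 2, 3, 5}.

{1, 2, 3, 5}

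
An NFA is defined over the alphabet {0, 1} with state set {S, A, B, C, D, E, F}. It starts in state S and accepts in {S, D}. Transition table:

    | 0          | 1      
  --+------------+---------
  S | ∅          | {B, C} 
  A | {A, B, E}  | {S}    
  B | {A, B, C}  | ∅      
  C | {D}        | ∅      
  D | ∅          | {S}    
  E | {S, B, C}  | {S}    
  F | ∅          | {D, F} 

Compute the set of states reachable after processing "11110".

Start in {S}.
Read '1': {S} → {B, C}.
Read '1': {B, C} → ∅.
The set is empty and remains empty for the remaining 3 symbols.

∅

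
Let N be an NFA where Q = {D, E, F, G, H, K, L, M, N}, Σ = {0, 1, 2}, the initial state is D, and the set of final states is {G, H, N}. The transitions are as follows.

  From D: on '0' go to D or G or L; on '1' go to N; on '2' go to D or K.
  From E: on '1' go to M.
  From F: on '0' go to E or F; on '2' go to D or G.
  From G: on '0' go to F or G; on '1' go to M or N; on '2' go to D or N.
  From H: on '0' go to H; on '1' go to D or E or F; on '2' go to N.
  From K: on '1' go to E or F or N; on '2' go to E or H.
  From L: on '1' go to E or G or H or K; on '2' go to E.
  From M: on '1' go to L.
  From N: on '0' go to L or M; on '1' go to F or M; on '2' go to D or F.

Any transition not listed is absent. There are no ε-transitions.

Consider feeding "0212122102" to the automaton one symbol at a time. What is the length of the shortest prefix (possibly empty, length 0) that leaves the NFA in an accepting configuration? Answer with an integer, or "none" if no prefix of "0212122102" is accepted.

Start in {D}.
Read '0': D→{D, G, L}; now {D, G, L}.
None of the earlier sets intersect F, but {D, G, L} does.

1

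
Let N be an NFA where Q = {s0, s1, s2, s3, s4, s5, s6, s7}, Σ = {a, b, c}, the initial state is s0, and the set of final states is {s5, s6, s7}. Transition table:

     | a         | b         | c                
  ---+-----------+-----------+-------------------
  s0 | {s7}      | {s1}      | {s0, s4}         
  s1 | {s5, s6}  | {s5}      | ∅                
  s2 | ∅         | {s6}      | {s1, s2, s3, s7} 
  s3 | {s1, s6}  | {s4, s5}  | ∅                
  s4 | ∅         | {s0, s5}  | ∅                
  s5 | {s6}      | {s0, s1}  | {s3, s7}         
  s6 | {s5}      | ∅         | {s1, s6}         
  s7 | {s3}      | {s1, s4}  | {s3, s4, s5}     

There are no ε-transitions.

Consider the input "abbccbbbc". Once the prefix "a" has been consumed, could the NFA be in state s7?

Start in {s0}.
Read 'a': s0→{s7}; now {s7}.
State s7 is in {s7}.

Yes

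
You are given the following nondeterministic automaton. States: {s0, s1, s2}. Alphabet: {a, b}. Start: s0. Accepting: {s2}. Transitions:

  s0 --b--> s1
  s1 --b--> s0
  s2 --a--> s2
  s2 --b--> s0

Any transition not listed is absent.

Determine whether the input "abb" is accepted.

Start in {s0}.
Read 'a': {s0} → ∅.
The set is empty and remains empty for the remaining 2 symbols.
The final set ∅ contains no accepting state.

No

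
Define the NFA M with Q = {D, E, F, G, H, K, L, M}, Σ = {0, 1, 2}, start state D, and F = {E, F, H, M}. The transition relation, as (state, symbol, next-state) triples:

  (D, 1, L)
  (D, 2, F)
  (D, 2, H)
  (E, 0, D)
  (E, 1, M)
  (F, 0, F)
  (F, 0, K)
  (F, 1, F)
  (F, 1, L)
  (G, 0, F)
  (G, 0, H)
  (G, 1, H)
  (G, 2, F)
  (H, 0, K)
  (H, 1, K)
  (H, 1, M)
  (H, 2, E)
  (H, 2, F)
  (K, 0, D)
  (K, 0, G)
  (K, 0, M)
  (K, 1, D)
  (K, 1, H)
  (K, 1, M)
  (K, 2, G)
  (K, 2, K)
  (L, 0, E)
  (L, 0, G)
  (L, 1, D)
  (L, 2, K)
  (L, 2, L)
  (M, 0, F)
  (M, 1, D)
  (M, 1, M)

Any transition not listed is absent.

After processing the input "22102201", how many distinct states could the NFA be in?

Start in {D}.
Read '2': D→{F, H}; now {F, H}.
Read '2': F→∅, H→{E, F}; now {E, F}.
Read '1': E→{M}, F→{F, L}; now {F, L, M}.
Read '0': F→{F, K}, L→{E, G}, M→{F}; now {E, F, G, K}.
Read '2': E→∅, F→∅, G→{F}, K→{G, K}; now {F, G, K}.
Read '2': F→∅, G→{F}, K→{G, K}; now {F, G, K}.
Read '0': F→{F, K}, G→{F, H}, K→{D, G, M}; now {D, F, G, H, K, M}.
Read '1': D→{L}, F→{F, L}, G→{H}, H→{K, M}, K→{D, H, M}, M→{D, M}; now {D, F, H, K, L, M}.
That set has 6 states.

6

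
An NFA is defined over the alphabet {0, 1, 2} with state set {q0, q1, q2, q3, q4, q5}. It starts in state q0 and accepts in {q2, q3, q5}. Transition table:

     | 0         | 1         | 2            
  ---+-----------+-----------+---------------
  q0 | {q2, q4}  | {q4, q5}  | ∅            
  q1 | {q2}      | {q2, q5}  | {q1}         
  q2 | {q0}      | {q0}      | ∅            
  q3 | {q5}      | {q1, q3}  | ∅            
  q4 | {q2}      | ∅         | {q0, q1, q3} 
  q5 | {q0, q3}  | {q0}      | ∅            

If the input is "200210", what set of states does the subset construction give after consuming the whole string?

∅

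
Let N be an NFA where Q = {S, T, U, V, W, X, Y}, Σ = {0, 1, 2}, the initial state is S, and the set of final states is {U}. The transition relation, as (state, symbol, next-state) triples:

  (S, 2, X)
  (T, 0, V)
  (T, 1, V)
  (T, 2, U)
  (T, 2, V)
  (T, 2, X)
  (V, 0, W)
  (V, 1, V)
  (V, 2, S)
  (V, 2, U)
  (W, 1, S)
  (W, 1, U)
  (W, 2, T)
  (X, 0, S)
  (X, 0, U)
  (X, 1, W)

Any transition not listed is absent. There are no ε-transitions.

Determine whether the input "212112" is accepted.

Start in {S}.
Read '2': {S} → {X}.
Read '1': {X} → {W}.
Read '2': {W} → {T}.
Read '1': {T} → {V}.
Read '1': {V} → {V}.
Read '2': {V} → {S, U}.
The final set {S, U} contains the accepting state U.

Yes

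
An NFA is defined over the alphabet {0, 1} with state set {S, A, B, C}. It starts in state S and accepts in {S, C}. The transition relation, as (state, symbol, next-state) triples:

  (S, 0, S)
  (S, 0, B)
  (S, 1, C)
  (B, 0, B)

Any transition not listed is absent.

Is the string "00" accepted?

Yes

Start in {S}.
Read '0': {S} → {S, B}.
Read '0': {S, B} → {S, B}.
The final set {S, B} contains the accepting state S.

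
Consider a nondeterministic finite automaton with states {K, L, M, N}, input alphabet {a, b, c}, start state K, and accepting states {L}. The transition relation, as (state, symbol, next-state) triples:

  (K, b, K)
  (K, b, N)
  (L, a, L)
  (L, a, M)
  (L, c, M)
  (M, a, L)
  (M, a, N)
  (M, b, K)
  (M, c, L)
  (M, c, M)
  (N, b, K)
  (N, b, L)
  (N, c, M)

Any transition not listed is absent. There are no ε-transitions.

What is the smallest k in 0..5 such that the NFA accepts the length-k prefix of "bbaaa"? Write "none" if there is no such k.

2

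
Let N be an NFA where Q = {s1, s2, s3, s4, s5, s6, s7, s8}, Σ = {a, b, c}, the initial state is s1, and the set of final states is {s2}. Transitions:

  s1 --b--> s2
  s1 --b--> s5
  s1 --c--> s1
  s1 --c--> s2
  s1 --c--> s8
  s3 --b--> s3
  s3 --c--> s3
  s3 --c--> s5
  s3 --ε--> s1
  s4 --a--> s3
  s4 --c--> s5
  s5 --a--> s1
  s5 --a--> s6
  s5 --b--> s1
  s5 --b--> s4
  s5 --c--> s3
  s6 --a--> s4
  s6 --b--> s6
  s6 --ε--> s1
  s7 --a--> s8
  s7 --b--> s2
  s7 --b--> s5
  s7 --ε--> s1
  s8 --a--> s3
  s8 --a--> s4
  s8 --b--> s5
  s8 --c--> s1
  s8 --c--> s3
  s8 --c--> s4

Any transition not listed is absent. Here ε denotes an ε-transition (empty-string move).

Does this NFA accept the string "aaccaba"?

No

Start in {s1}.
Read 'a': {s1} → ∅.
The set is empty and remains empty for the remaining 6 symbols.
The final set ∅ contains no accepting state.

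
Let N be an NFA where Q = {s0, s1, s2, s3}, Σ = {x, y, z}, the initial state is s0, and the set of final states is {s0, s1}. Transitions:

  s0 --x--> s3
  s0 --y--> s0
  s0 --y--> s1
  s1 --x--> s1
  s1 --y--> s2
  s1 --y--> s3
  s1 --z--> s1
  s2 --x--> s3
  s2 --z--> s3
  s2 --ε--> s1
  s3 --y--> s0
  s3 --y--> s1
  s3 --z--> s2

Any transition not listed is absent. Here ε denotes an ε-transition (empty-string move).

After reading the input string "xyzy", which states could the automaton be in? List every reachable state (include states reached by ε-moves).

{s1, s2, s3}

Start in {s0}.
Read 'x': s0→{s3}; now {s3}.
Read 'y': s3→{s0, s1}; now {s0, s1}.
Read 'z': s0→∅, s1→{s1}; now {s1}.
Read 'y': s1→{s2, s3}; union {s2, s3}; ε-closure = {s1, s2, s3}.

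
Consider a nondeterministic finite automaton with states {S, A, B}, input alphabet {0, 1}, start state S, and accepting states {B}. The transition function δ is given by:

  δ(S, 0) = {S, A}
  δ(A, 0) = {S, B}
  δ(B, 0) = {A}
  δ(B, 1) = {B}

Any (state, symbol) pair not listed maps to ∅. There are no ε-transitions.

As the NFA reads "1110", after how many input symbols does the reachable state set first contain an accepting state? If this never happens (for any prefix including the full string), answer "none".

none

Start in {S}.
Read '1': S→∅; now ∅.
The set is empty and remains empty for the remaining 3 symbols.
No reachable set along the way intersects F.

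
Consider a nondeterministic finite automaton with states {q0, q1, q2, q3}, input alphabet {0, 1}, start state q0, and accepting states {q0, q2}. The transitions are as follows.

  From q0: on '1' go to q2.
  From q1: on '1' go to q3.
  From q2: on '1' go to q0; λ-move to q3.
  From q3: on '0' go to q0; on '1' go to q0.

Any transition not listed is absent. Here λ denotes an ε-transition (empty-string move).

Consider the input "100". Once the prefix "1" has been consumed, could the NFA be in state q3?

Yes

Start in {q0}.
Read '1': q0→{q2}; union {q2}; ε-closure = {q2, q3}.
State q3 is in {q2, q3}.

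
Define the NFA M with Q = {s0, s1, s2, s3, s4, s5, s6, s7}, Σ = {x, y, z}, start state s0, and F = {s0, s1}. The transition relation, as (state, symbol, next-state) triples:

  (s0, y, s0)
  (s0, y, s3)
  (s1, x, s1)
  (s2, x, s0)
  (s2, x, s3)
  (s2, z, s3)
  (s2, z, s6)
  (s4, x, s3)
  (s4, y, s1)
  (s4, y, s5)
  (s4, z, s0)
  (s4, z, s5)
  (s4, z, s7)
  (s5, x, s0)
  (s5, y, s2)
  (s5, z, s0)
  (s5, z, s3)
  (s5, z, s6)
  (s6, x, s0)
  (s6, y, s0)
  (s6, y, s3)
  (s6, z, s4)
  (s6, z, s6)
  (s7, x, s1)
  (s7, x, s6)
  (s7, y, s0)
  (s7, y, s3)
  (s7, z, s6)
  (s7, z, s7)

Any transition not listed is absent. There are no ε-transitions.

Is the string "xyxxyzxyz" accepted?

Start in {s0}.
Read 'x': s0→∅; now ∅.
The set is empty and remains empty for the remaining 8 symbols.
The final set ∅ contains no accepting state.

No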